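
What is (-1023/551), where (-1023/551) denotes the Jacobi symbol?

Pull out -1: (-1023/551) = (-1/551)·(1023/551). Since 551 ≡ 3 (mod 4), (-1/551) = -1. Now have -(1023/551).
Reduce the numerator: 1023 ≡ 472 (mod 551), so (1023/551) = (472/551).
Factor out 2: 472 = 2^3·59. Since 551 ≡ 7 (mod 8), (2/551) = +1, and (2/551)^3 = +1. Now have -(59/551).
Both 59 ≡ 3 and 551 ≡ 3 (mod 4), so reciprocity gives (59/551) = -(551/59). Reduce: 551 ≡ 20 (mod 59). Now have (20/59).
Factor out 2: 20 = 2^2·5. Since 59 ≡ 3 (mod 8), (2/59) = -1, and (2/59)^2 = +1. Now have (5/59).
5 ≡ 1 (mod 4), so quadratic reciprocity gives (5/59) = (59/5). Reduce: 59 ≡ 4 (mod 5). Now have (4/5).
Factor out 2: 4 = 2^2. Since 5 ≡ 5 (mod 8), (2/5) = -1, and (2/5)^2 = +1. Now have (1/5).
(1/5) = 1. Collecting the sign factors: 1.

1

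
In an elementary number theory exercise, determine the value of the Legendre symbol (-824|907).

(-824|907)
  = (83|907)    [-824 ≡ 83 mod 907]
  = -(907|83)    [QR: both ≡ 3 mod 4, sign flips]
  = -(77|83)    [907 ≡ 77 mod 83]
  = -(83|77)    [QR: 77 ≡ 1 mod 4, sign kept]
  = -(6|77)    [83 ≡ 6 mod 77]
  = (3|77)    [77 ≡ 5 mod 8 ⇒ (2|77) = -1]
  = (77|3)    [QR: 77 ≡ 1 mod 4, sign kept]
  = (2|3)    [77 ≡ 2 mod 3]
  = -(1|3)    [3 ≡ 3 mod 8 ⇒ (2|3) = -1]
  = -1    [(1|3) = 1]

-1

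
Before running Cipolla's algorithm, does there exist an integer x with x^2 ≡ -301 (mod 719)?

yes

(-301/719)
  = (418/719)    [-301 ≡ 418 mod 719]
  = (209/719)    [719 ≡ 7 mod 8 ⇒ (2/719) = +1]
  = (719/209)    [QR: 209 ≡ 1 mod 4, sign kept]
  = (92/209)    [719 ≡ 92 mod 209]
  = (23/209)    [209 ≡ 1 mod 8 ⇒ (2/209)^2 = +1]
  = (209/23)    [QR: 209 ≡ 1 mod 4, sign kept]
  = (2/23)    [209 ≡ 2 mod 23]
  = (1/23)    [23 ≡ 7 mod 8 ⇒ (2/23) = +1]
  = 1    [(1/23) = 1]
The Legendre symbol is 1, so x^2 ≡ -301 (mod 719) has solution.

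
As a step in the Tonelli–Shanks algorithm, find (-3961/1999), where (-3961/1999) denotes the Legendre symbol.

(-3961/1999)
  = (37/1999)    [-3961 ≡ 37 mod 1999]
  = (1999/37)    [QR: 37 ≡ 1 mod 4, sign kept]
  = (1/37)    [1999 ≡ 1 mod 37]
  = 1    [(1/37) = 1]

1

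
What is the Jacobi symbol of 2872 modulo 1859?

1

Reduce the numerator: 2872 ≡ 1013 (mod 1859), so (2872/1859) = (1013/1859).
1013 ≡ 1 (mod 4), so quadratic reciprocity gives (1013/1859) = (1859/1013). Reduce: 1859 ≡ 846 (mod 1013). Now have (846/1013).
Factor out 2: 846 = 2·423. Since 1013 ≡ 5 (mod 8), (2/1013) = -1. Now have -(423/1013).
1013 ≡ 1 (mod 4), so quadratic reciprocity gives (423/1013) = (1013/423). Reduce: 1013 ≡ 167 (mod 423). Now have -(167/423).
Both 167 ≡ 3 and 423 ≡ 3 (mod 4), so reciprocity gives (167/423) = -(423/167). Reduce: 423 ≡ 89 (mod 167). Now have (89/167).
89 ≡ 1 (mod 4), so quadratic reciprocity gives (89/167) = (167/89). Reduce: 167 ≡ 78 (mod 89). Now have (78/89).
Factor out 2: 78 = 2·39. Since 89 ≡ 1 (mod 8), (2/89) = +1. Now have (39/89).
89 ≡ 1 (mod 4), so quadratic reciprocity gives (39/89) = (89/39). Reduce: 89 ≡ 11 (mod 39). Now have (11/39).
Both 11 ≡ 3 and 39 ≡ 3 (mod 4), so reciprocity gives (11/39) = -(39/11). Reduce: 39 ≡ 6 (mod 11). Now have -(6/11).
Factor out 2: 6 = 2·3. Since 11 ≡ 3 (mod 8), (2/11) = -1. Now have (3/11).
Both 3 ≡ 3 and 11 ≡ 3 (mod 4), so reciprocity gives (3/11) = -(11/3). Reduce: 11 ≡ 2 (mod 3). Now have -(2/3).
Factor out 2: 2 = 2. Since 3 ≡ 3 (mod 8), (2/3) = -1. Now have (1/3).
(1/3) = 1. Collecting the sign factors: 1.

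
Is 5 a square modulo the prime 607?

no

5 ≡ 1 (mod 4), so quadratic reciprocity gives (5|607) = (607|5). Reduce: 607 ≡ 2 (mod 5). Now have (2|5).
Factor out 2: 2 = 2. Since 5 ≡ 5 (mod 8), (2|5) = -1. Now have -(1|5).
(1|5) = 1. Collecting the sign factors: -1.
(5|607) = -1, and 607 is prime, so 5 is not a quadratic residue mod 607.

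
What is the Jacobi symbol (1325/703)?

(1325/703)
  = (622/703)    [1325 ≡ 622 mod 703]
  = (311/703)    [703 ≡ 7 mod 8 ⇒ (2/703) = +1]
  = -(703/311)    [QR: both ≡ 3 mod 4, sign flips]
  = -(81/311)    [703 ≡ 81 mod 311]
  = -(311/81)    [QR: 81 ≡ 1 mod 4, sign kept]
  = -(68/81)    [311 ≡ 68 mod 81]
  = -(17/81)    [81 ≡ 1 mod 8 ⇒ (2/81)^2 = +1]
  = -(81/17)    [QR: 17 ≡ 1 mod 4, sign kept]
  = -(13/17)    [81 ≡ 13 mod 17]
  = -(17/13)    [QR: 13 ≡ 1 mod 4, sign kept]
  = -(4/13)    [17 ≡ 4 mod 13]
  = -(1/13)    [13 ≡ 5 mod 8 ⇒ (2/13)^2 = +1]
  = -1    [(1/13) = 1]

-1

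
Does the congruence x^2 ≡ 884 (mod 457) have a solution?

Reduce the numerator: 884 ≡ 427 (mod 457), so (884/457) = (427/457).
457 ≡ 1 (mod 4), so quadratic reciprocity gives (427/457) = (457/427). Reduce: 457 ≡ 30 (mod 427). Now have (30/427).
Factor out 2: 30 = 2·15. Since 427 ≡ 3 (mod 8), (2/427) = -1. Now have -(15/427).
Both 15 ≡ 3 and 427 ≡ 3 (mod 4), so reciprocity gives (15/427) = -(427/15). Reduce: 427 ≡ 7 (mod 15). Now have (7/15).
Both 7 ≡ 3 and 15 ≡ 3 (mod 4), so reciprocity gives (7/15) = -(15/7). Reduce: 15 ≡ 1 (mod 7). Now have -(1/7).
(1/7) = 1. Collecting the sign factors: -1.
The Legendre symbol is -1, so x^2 ≡ 884 (mod 457) has no solution.

no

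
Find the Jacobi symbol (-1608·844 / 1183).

By multiplicativity, (-1608·844 / 1183) = (-1608 / 1183)·(844 / 1183).
First factor (-1608 / 1183):
Reduce the numerator: -1608 ≡ 758 (mod 1183), so (-1608 / 1183) = (758 / 1183).
Factor out 2: 758 = 2·379. Since 1183 ≡ 7 (mod 8), (2 / 1183) = +1. Now have (379 / 1183).
Both 379 ≡ 3 and 1183 ≡ 3 (mod 4), so reciprocity gives (379 / 1183) = -(1183 / 379). Reduce: 1183 ≡ 46 (mod 379). Now have -(46 / 379).
Factor out 2: 46 = 2·23. Since 379 ≡ 3 (mod 8), (2 / 379) = -1. Now have (23 / 379).
Both 23 ≡ 3 and 379 ≡ 3 (mod 4), so reciprocity gives (23 / 379) = -(379 / 23). Reduce: 379 ≡ 11 (mod 23). Now have -(11 / 23).
Both 11 ≡ 3 and 23 ≡ 3 (mod 4), so reciprocity gives (11 / 23) = -(23 / 11). Reduce: 23 ≡ 1 (mod 11). Now have (1 / 11).
(1 / 11) = 1. Collecting the sign factors: 1.
Second factor (844 / 1183):
Factor out 2: 844 = 2^2·211. Since 1183 ≡ 7 (mod 8), (2 / 1183) = +1, and (2 / 1183)^2 = +1. Now have (211 / 1183).
Both 211 ≡ 3 and 1183 ≡ 3 (mod 4), so reciprocity gives (211 / 1183) = -(1183 / 211). Reduce: 1183 ≡ 128 (mod 211). Now have -(128 / 211).
Factor out 2: 128 = 2^7. Since 211 ≡ 3 (mod 8), (2 / 211) = -1, and (2 / 211)^7 = -1. Now have (1 / 211).
(1 / 211) = 1. Collecting the sign factors: 1.
Product: (1)·(1) = 1.

1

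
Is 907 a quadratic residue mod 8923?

no

Both 907 ≡ 3 and 8923 ≡ 3 (mod 4), so reciprocity gives (907|8923) = -(8923|907). Reduce: 8923 ≡ 760 (mod 907). Now have -(760|907).
Factor out 2: 760 = 2^3·95. Since 907 ≡ 3 (mod 8), (2|907) = -1, and (2|907)^3 = -1. Now have (95|907).
Both 95 ≡ 3 and 907 ≡ 3 (mod 4), so reciprocity gives (95|907) = -(907|95). Reduce: 907 ≡ 52 (mod 95). Now have -(52|95).
Factor out 2: 52 = 2^2·13. Since 95 ≡ 7 (mod 8), (2|95) = +1, and (2|95)^2 = +1. Now have -(13|95).
13 ≡ 1 (mod 4), so quadratic reciprocity gives (13|95) = (95|13). Reduce: 95 ≡ 4 (mod 13). Now have -(4|13).
Factor out 2: 4 = 2^2. Since 13 ≡ 5 (mod 8), (2|13) = -1, and (2|13)^2 = +1. Now have -(1|13).
(1|13) = 1. Collecting the sign factors: -1.
(907|8923) = -1, and 8923 is prime, so 907 is not a quadratic residue mod 8923.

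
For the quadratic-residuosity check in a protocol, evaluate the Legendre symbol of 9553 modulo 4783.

(9553/4783)
  = (4770/4783)    [9553 ≡ 4770 mod 4783]
  = (2385/4783)    [4783 ≡ 7 mod 8 ⇒ (2/4783) = +1]
  = (4783/2385)    [QR: 2385 ≡ 1 mod 4, sign kept]
  = (13/2385)    [4783 ≡ 13 mod 2385]
  = (2385/13)    [QR: 13 ≡ 1 mod 4, sign kept]
  = (6/13)    [2385 ≡ 6 mod 13]
  = -(3/13)    [13 ≡ 5 mod 8 ⇒ (2/13) = -1]
  = -(13/3)    [QR: 13 ≡ 1 mod 4, sign kept]
  = -(1/3)    [13 ≡ 1 mod 3]
  = -1    [(1/3) = 1]

-1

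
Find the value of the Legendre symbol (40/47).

Factor out 2: 40 = 2^3·5. Since 47 ≡ 7 (mod 8), (2/47) = +1, and (2/47)^3 = +1. Now have (5/47).
5 ≡ 1 (mod 4), so quadratic reciprocity gives (5/47) = (47/5). Reduce: 47 ≡ 2 (mod 5). Now have (2/5).
Factor out 2: 2 = 2. Since 5 ≡ 5 (mod 8), (2/5) = -1. Now have -(1/5).
(1/5) = 1. Collecting the sign factors: -1.

-1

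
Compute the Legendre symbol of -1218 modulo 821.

1

(-1218|821)
  = (424|821)    [-1218 ≡ 424 mod 821]
  = -(53|821)    [821 ≡ 5 mod 8 ⇒ (2|821)^3 = -1]
  = -(821|53)    [QR: 53 ≡ 1 mod 4, sign kept]
  = -(26|53)    [821 ≡ 26 mod 53]
  = (13|53)    [53 ≡ 5 mod 8 ⇒ (2|53) = -1]
  = (53|13)    [QR: 13 ≡ 1 mod 4, sign kept]
  = (1|13)    [53 ≡ 1 mod 13]
  = 1    [(1|13) = 1]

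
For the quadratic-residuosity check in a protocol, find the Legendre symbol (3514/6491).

Factor out 2: 3514 = 2·1757. Since 6491 ≡ 3 (mod 8), (2/6491) = -1. Now have -(1757/6491).
1757 ≡ 1 (mod 4), so quadratic reciprocity gives (1757/6491) = (6491/1757). Reduce: 6491 ≡ 1220 (mod 1757). Now have -(1220/1757).
Factor out 2: 1220 = 2^2·305. Since 1757 ≡ 5 (mod 8), (2/1757) = -1, and (2/1757)^2 = +1. Now have -(305/1757).
305 ≡ 1 (mod 4), so quadratic reciprocity gives (305/1757) = (1757/305). Reduce: 1757 ≡ 232 (mod 305). Now have -(232/305).
Factor out 2: 232 = 2^3·29. Since 305 ≡ 1 (mod 8), (2/305) = +1, and (2/305)^3 = +1. Now have -(29/305).
29 ≡ 1 (mod 4), so quadratic reciprocity gives (29/305) = (305/29). Reduce: 305 ≡ 15 (mod 29). Now have -(15/29).
29 ≡ 1 (mod 4), so quadratic reciprocity gives (15/29) = (29/15). Reduce: 29 ≡ 14 (mod 15). Now have -(14/15).
Factor out 2: 14 = 2·7. Since 15 ≡ 7 (mod 8), (2/15) = +1. Now have -(7/15).
Both 7 ≡ 3 and 15 ≡ 3 (mod 4), so reciprocity gives (7/15) = -(15/7). Reduce: 15 ≡ 1 (mod 7). Now have (1/7).
(1/7) = 1. Collecting the sign factors: 1.

1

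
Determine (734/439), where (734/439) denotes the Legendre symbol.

Reduce the numerator: 734 ≡ 295 (mod 439), so (734/439) = (295/439).
Both 295 ≡ 3 and 439 ≡ 3 (mod 4), so reciprocity gives (295/439) = -(439/295). Reduce: 439 ≡ 144 (mod 295). Now have -(144/295).
Factor out 2: 144 = 2^4·9. Since 295 ≡ 7 (mod 8), (2/295) = +1, and (2/295)^4 = +1. Now have -(9/295).
9 ≡ 1 (mod 4), so quadratic reciprocity gives (9/295) = (295/9). Reduce: 295 ≡ 7 (mod 9). Now have -(7/9).
9 ≡ 1 (mod 4), so quadratic reciprocity gives (7/9) = (9/7). Reduce: 9 ≡ 2 (mod 7). Now have -(2/7).
Factor out 2: 2 = 2. Since 7 ≡ 7 (mod 8), (2/7) = +1. Now have -(1/7).
(1/7) = 1. Collecting the sign factors: -1.

-1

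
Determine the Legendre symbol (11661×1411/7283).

-1

By multiplicativity, (11661·1411/7283) = (11661/7283)·(1411/7283).
First factor (11661/7283):
Reduce the numerator: 11661 ≡ 4378 (mod 7283), so (11661/7283) = (4378/7283).
Factor out 2: 4378 = 2·2189. Since 7283 ≡ 3 (mod 8), (2/7283) = -1. Now have -(2189/7283).
2189 ≡ 1 (mod 4), so quadratic reciprocity gives (2189/7283) = (7283/2189). Reduce: 7283 ≡ 716 (mod 2189). Now have -(716/2189).
Factor out 2: 716 = 2^2·179. Since 2189 ≡ 5 (mod 8), (2/2189) = -1, and (2/2189)^2 = +1. Now have -(179/2189).
2189 ≡ 1 (mod 4), so quadratic reciprocity gives (179/2189) = (2189/179). Reduce: 2189 ≡ 41 (mod 179). Now have -(41/179).
41 ≡ 1 (mod 4), so quadratic reciprocity gives (41/179) = (179/41). Reduce: 179 ≡ 15 (mod 41). Now have -(15/41).
41 ≡ 1 (mod 4), so quadratic reciprocity gives (15/41) = (41/15). Reduce: 41 ≡ 11 (mod 15). Now have -(11/15).
Both 11 ≡ 3 and 15 ≡ 3 (mod 4), so reciprocity gives (11/15) = -(15/11). Reduce: 15 ≡ 4 (mod 11). Now have (4/11).
Factor out 2: 4 = 2^2. Since 11 ≡ 3 (mod 8), (2/11) = -1, and (2/11)^2 = +1. Now have (1/11).
(1/11) = 1. Collecting the sign factors: 1.
Second factor (1411/7283):
Both 1411 ≡ 3 and 7283 ≡ 3 (mod 4), so reciprocity gives (1411/7283) = -(7283/1411). Reduce: 7283 ≡ 228 (mod 1411). Now have -(228/1411).
Factor out 2: 228 = 2^2·57. Since 1411 ≡ 3 (mod 8), (2/1411) = -1, and (2/1411)^2 = +1. Now have -(57/1411).
57 ≡ 1 (mod 4), so quadratic reciprocity gives (57/1411) = (1411/57). Reduce: 1411 ≡ 43 (mod 57). Now have -(43/57).
57 ≡ 1 (mod 4), so quadratic reciprocity gives (43/57) = (57/43). Reduce: 57 ≡ 14 (mod 43). Now have -(14/43).
Factor out 2: 14 = 2·7. Since 43 ≡ 3 (mod 8), (2/43) = -1. Now have (7/43).
Both 7 ≡ 3 and 43 ≡ 3 (mod 4), so reciprocity gives (7/43) = -(43/7). Reduce: 43 ≡ 1 (mod 7). Now have -(1/7).
(1/7) = 1. Collecting the sign factors: -1.
Product: (1)·(-1) = -1.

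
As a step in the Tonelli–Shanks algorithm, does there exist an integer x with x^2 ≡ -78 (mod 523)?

Pull out -1: (-78/523) = (-1/523)·(78/523). Since 523 ≡ 3 (mod 4), (-1/523) = -1. Now have -(78/523).
Factor out 2: 78 = 2·39. Since 523 ≡ 3 (mod 8), (2/523) = -1. Now have (39/523).
Both 39 ≡ 3 and 523 ≡ 3 (mod 4), so reciprocity gives (39/523) = -(523/39). Reduce: 523 ≡ 16 (mod 39). Now have -(16/39).
Factor out 2: 16 = 2^4. Since 39 ≡ 7 (mod 8), (2/39) = +1, and (2/39)^4 = +1. Now have -(1/39).
(1/39) = 1. Collecting the sign factors: -1.
The Legendre symbol is -1, so x^2 ≡ -78 (mod 523) has no solution.

no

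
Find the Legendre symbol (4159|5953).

(4159|5953)
  = (5953|4159)    [QR: 5953 ≡ 1 mod 4, sign kept]
  = (1794|4159)    [5953 ≡ 1794 mod 4159]
  = (897|4159)    [4159 ≡ 7 mod 8 ⇒ (2|4159) = +1]
  = (4159|897)    [QR: 897 ≡ 1 mod 4, sign kept]
  = (571|897)    [4159 ≡ 571 mod 897]
  = (897|571)    [QR: 897 ≡ 1 mod 4, sign kept]
  = (326|571)    [897 ≡ 326 mod 571]
  = -(163|571)    [571 ≡ 3 mod 8 ⇒ (2|571) = -1]
  = (571|163)    [QR: both ≡ 3 mod 4, sign flips]
  = (82|163)    [571 ≡ 82 mod 163]
  = -(41|163)    [163 ≡ 3 mod 8 ⇒ (2|163) = -1]
  = -(163|41)    [QR: 41 ≡ 1 mod 4, sign kept]
  = -(40|41)    [163 ≡ 40 mod 41]
  = -(5|41)    [41 ≡ 1 mod 8 ⇒ (2|41)^3 = +1]
  = -(41|5)    [QR: 5 ≡ 1 mod 4, sign kept]
  = -(1|5)    [41 ≡ 1 mod 5]
  = -1    [(1|5) = 1]

-1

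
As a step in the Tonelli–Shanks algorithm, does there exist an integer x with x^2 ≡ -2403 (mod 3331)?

no

(-2403/3331)
  = (928/3331)    [-2403 ≡ 928 mod 3331]
  = -(29/3331)    [3331 ≡ 3 mod 8 ⇒ (2/3331)^5 = -1]
  = -(3331/29)    [QR: 29 ≡ 1 mod 4, sign kept]
  = -(25/29)    [3331 ≡ 25 mod 29]
  = -(29/25)    [QR: 25 ≡ 1 mod 4, sign kept]
  = -(4/25)    [29 ≡ 4 mod 25]
  = -(1/25)    [25 ≡ 1 mod 8 ⇒ (2/25)^2 = +1]
  = -1    [(1/25) = 1]
(-2403/3331) = -1, and 3331 is prime, so -2403 is not a quadratic residue mod 3331.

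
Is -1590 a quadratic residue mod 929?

no

(-1590|929)
  = (1590|929)    [929 ≡ 1 mod 4 ⇒ (-1|929) = +1]
  = (661|929)    [1590 ≡ 661 mod 929]
  = (929|661)    [QR: 661 ≡ 1 mod 4, sign kept]
  = (268|661)    [929 ≡ 268 mod 661]
  = (67|661)    [661 ≡ 5 mod 8 ⇒ (2|661)^2 = +1]
  = (661|67)    [QR: 661 ≡ 1 mod 4, sign kept]
  = (58|67)    [661 ≡ 58 mod 67]
  = -(29|67)    [67 ≡ 3 mod 8 ⇒ (2|67) = -1]
  = -(67|29)    [QR: 29 ≡ 1 mod 4, sign kept]
  = -(9|29)    [67 ≡ 9 mod 29]
  = -(29|9)    [QR: 9 ≡ 1 mod 4, sign kept]
  = -(2|9)    [29 ≡ 2 mod 9]
  = -(1|9)    [9 ≡ 1 mod 8 ⇒ (2|9) = +1]
  = -1    [(1|9) = 1]
(-1590|929) = -1, and 929 is prime, so -1590 is not a quadratic residue mod 929.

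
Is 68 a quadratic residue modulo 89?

yes

(68/89)
  = (17/89)    [89 ≡ 1 mod 8 ⇒ (2/89)^2 = +1]
  = (89/17)    [QR: 17 ≡ 1 mod 4, sign kept]
  = (4/17)    [89 ≡ 4 mod 17]
  = (1/17)    [17 ≡ 1 mod 8 ⇒ (2/17)^2 = +1]
  = 1    [(1/17) = 1]
The Legendre symbol is 1, so x^2 ≡ 68 (mod 89) has solution.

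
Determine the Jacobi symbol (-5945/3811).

(-5945/3811)
  = (1677/3811)    [-5945 ≡ 1677 mod 3811]
  = (3811/1677)    [QR: 1677 ≡ 1 mod 4, sign kept]
  = (457/1677)    [3811 ≡ 457 mod 1677]
  = (1677/457)    [QR: 457 ≡ 1 mod 4, sign kept]
  = (306/457)    [1677 ≡ 306 mod 457]
  = (153/457)    [457 ≡ 1 mod 8 ⇒ (2/457) = +1]
  = (457/153)    [QR: 153 ≡ 1 mod 4, sign kept]
  = (151/153)    [457 ≡ 151 mod 153]
  = (153/151)    [QR: 153 ≡ 1 mod 4, sign kept]
  = (2/151)    [153 ≡ 2 mod 151]
  = (1/151)    [151 ≡ 7 mod 8 ⇒ (2/151) = +1]
  = 1    [(1/151) = 1]

1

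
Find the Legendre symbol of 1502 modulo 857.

1

Reduce the numerator: 1502 ≡ 645 (mod 857), so (1502|857) = (645|857).
645 ≡ 1 (mod 4), so quadratic reciprocity gives (645|857) = (857|645). Reduce: 857 ≡ 212 (mod 645). Now have (212|645).
Factor out 2: 212 = 2^2·53. Since 645 ≡ 5 (mod 8), (2|645) = -1, and (2|645)^2 = +1. Now have (53|645).
53 ≡ 1 (mod 4), so quadratic reciprocity gives (53|645) = (645|53). Reduce: 645 ≡ 9 (mod 53). Now have (9|53).
9 ≡ 1 (mod 4), so quadratic reciprocity gives (9|53) = (53|9). Reduce: 53 ≡ 8 (mod 9). Now have (8|9).
Factor out 2: 8 = 2^3. Since 9 ≡ 1 (mod 8), (2|9) = +1, and (2|9)^3 = +1. Now have (1|9).
(1|9) = 1. Collecting the sign factors: 1.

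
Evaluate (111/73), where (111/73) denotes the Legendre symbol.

(111/73)
  = (38/73)    [111 ≡ 38 mod 73]
  = (19/73)    [73 ≡ 1 mod 8 ⇒ (2/73) = +1]
  = (73/19)    [QR: 73 ≡ 1 mod 4, sign kept]
  = (16/19)    [73 ≡ 16 mod 19]
  = (1/19)    [19 ≡ 3 mod 8 ⇒ (2/19)^4 = +1]
  = 1    [(1/19) = 1]

1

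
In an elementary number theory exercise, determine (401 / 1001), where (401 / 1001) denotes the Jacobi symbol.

(401 / 1001)
  = (1001 / 401)    [QR: 401 ≡ 1 mod 4, sign kept]
  = (199 / 401)    [1001 ≡ 199 mod 401]
  = (401 / 199)    [QR: 401 ≡ 1 mod 4, sign kept]
  = (3 / 199)    [401 ≡ 3 mod 199]
  = -(199 / 3)    [QR: both ≡ 3 mod 4, sign flips]
  = -(1 / 3)    [199 ≡ 1 mod 3]
  = -1    [(1 / 3) = 1]

-1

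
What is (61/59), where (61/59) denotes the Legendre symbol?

-1

Reduce the numerator: 61 ≡ 2 (mod 59), so (61/59) = (2/59).
Factor out 2: 2 = 2. Since 59 ≡ 3 (mod 8), (2/59) = -1. Now have -(1/59).
(1/59) = 1. Collecting the sign factors: -1.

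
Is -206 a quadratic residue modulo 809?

Pull out -1: (-206/809) = (-1/809)·(206/809). Since 809 ≡ 1 (mod 4), (-1/809) = +1. Now have (206/809).
Factor out 2: 206 = 2·103. Since 809 ≡ 1 (mod 8), (2/809) = +1. Now have (103/809).
809 ≡ 1 (mod 4), so quadratic reciprocity gives (103/809) = (809/103). Reduce: 809 ≡ 88 (mod 103). Now have (88/103).
Factor out 2: 88 = 2^3·11. Since 103 ≡ 7 (mod 8), (2/103) = +1, and (2/103)^3 = +1. Now have (11/103).
Both 11 ≡ 3 and 103 ≡ 3 (mod 4), so reciprocity gives (11/103) = -(103/11). Reduce: 103 ≡ 4 (mod 11). Now have -(4/11).
Factor out 2: 4 = 2^2. Since 11 ≡ 3 (mod 8), (2/11) = -1, and (2/11)^2 = +1. Now have -(1/11).
(1/11) = 1. Collecting the sign factors: -1.
The Legendre symbol is -1, so x^2 ≡ -206 (mod 809) has no solution.

no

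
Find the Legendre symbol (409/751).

-1

409 ≡ 1 (mod 4), so quadratic reciprocity gives (409/751) = (751/409). Reduce: 751 ≡ 342 (mod 409). Now have (342/409).
Factor out 2: 342 = 2·171. Since 409 ≡ 1 (mod 8), (2/409) = +1. Now have (171/409).
409 ≡ 1 (mod 4), so quadratic reciprocity gives (171/409) = (409/171). Reduce: 409 ≡ 67 (mod 171). Now have (67/171).
Both 67 ≡ 3 and 171 ≡ 3 (mod 4), so reciprocity gives (67/171) = -(171/67). Reduce: 171 ≡ 37 (mod 67). Now have -(37/67).
37 ≡ 1 (mod 4), so quadratic reciprocity gives (37/67) = (67/37). Reduce: 67 ≡ 30 (mod 37). Now have -(30/37).
Factor out 2: 30 = 2·15. Since 37 ≡ 5 (mod 8), (2/37) = -1. Now have (15/37).
37 ≡ 1 (mod 4), so quadratic reciprocity gives (15/37) = (37/15). Reduce: 37 ≡ 7 (mod 15). Now have (7/15).
Both 7 ≡ 3 and 15 ≡ 3 (mod 4), so reciprocity gives (7/15) = -(15/7). Reduce: 15 ≡ 1 (mod 7). Now have -(1/7).
(1/7) = 1. Collecting the sign factors: -1.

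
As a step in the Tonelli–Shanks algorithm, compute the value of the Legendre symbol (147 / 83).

1

(147 / 83)
  = (64 / 83)    [147 ≡ 64 mod 83]
  = (1 / 83)    [83 ≡ 3 mod 8 ⇒ (2 / 83)^6 = +1]
  = 1    [(1 / 83) = 1]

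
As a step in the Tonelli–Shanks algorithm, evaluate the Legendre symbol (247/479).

(247/479)
  = -(479/247)    [QR: both ≡ 3 mod 4, sign flips]
  = -(232/247)    [479 ≡ 232 mod 247]
  = -(29/247)    [247 ≡ 7 mod 8 ⇒ (2/247)^3 = +1]
  = -(247/29)    [QR: 29 ≡ 1 mod 4, sign kept]
  = -(15/29)    [247 ≡ 15 mod 29]
  = -(29/15)    [QR: 29 ≡ 1 mod 4, sign kept]
  = -(14/15)    [29 ≡ 14 mod 15]
  = -(7/15)    [15 ≡ 7 mod 8 ⇒ (2/15) = +1]
  = (15/7)    [QR: both ≡ 3 mod 4, sign flips]
  = (1/7)    [15 ≡ 1 mod 7]
  = 1    [(1/7) = 1]

1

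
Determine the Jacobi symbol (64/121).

1

Factor out 2: 64 = 2^6. Since 121 ≡ 1 (mod 8), (2/121) = +1, and (2/121)^6 = +1. Now have (1/121).
(1/121) = 1. Collecting the sign factors: 1.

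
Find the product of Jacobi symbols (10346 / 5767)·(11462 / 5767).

1

By multiplicativity, (10346·11462 / 5767) = (10346 / 5767)·(11462 / 5767).
First factor (10346 / 5767):
(10346 / 5767)
  = (4579 / 5767)    [10346 ≡ 4579 mod 5767]
  = -(5767 / 4579)    [QR: both ≡ 3 mod 4, sign flips]
  = -(1188 / 4579)    [5767 ≡ 1188 mod 4579]
  = -(297 / 4579)    [4579 ≡ 3 mod 8 ⇒ (2 / 4579)^2 = +1]
  = -(4579 / 297)    [QR: 297 ≡ 1 mod 4, sign kept]
  = -(124 / 297)    [4579 ≡ 124 mod 297]
  = -(31 / 297)    [297 ≡ 1 mod 8 ⇒ (2 / 297)^2 = +1]
  = -(297 / 31)    [QR: 297 ≡ 1 mod 4, sign kept]
  = -(18 / 31)    [297 ≡ 18 mod 31]
  = -(9 / 31)    [31 ≡ 7 mod 8 ⇒ (2 / 31) = +1]
  = -(31 / 9)    [QR: 9 ≡ 1 mod 4, sign kept]
  = -(4 / 9)    [31 ≡ 4 mod 9]
  = -(1 / 9)    [9 ≡ 1 mod 8 ⇒ (2 / 9)^2 = +1]
  = -1    [(1 / 9) = 1]
Second factor (11462 / 5767):
(11462 / 5767)
  = (5695 / 5767)    [11462 ≡ 5695 mod 5767]
  = -(5767 / 5695)    [QR: both ≡ 3 mod 4, sign flips]
  = -(72 / 5695)    [5767 ≡ 72 mod 5695]
  = -(9 / 5695)    [5695 ≡ 7 mod 8 ⇒ (2 / 5695)^3 = +1]
  = -(5695 / 9)    [QR: 9 ≡ 1 mod 4, sign kept]
  = -(7 / 9)    [5695 ≡ 7 mod 9]
  = -(9 / 7)    [QR: 9 ≡ 1 mod 4, sign kept]
  = -(2 / 7)    [9 ≡ 2 mod 7]
  = -(1 / 7)    [7 ≡ 7 mod 8 ⇒ (2 / 7) = +1]
  = -1    [(1 / 7) = 1]
Product: (-1)·(-1) = 1.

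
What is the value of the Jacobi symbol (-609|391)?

-1

(-609|391)
  = (173|391)    [-609 ≡ 173 mod 391]
  = (391|173)    [QR: 173 ≡ 1 mod 4, sign kept]
  = (45|173)    [391 ≡ 45 mod 173]
  = (173|45)    [QR: 45 ≡ 1 mod 4, sign kept]
  = (38|45)    [173 ≡ 38 mod 45]
  = -(19|45)    [45 ≡ 5 mod 8 ⇒ (2|45) = -1]
  = -(45|19)    [QR: 45 ≡ 1 mod 4, sign kept]
  = -(7|19)    [45 ≡ 7 mod 19]
  = (19|7)    [QR: both ≡ 3 mod 4, sign flips]
  = (5|7)    [19 ≡ 5 mod 7]
  = (7|5)    [QR: 5 ≡ 1 mod 4, sign kept]
  = (2|5)    [7 ≡ 2 mod 5]
  = -(1|5)    [5 ≡ 5 mod 8 ⇒ (2|5) = -1]
  = -1    [(1|5) = 1]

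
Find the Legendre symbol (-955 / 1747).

Pull out -1: (-955 / 1747) = (-1 / 1747)·(955 / 1747). Since 1747 ≡ 3 (mod 4), (-1 / 1747) = -1. Now have -(955 / 1747).
Both 955 ≡ 3 and 1747 ≡ 3 (mod 4), so reciprocity gives (955 / 1747) = -(1747 / 955). Reduce: 1747 ≡ 792 (mod 955). Now have (792 / 955).
Factor out 2: 792 = 2^3·99. Since 955 ≡ 3 (mod 8), (2 / 955) = -1, and (2 / 955)^3 = -1. Now have -(99 / 955).
Both 99 ≡ 3 and 955 ≡ 3 (mod 4), so reciprocity gives (99 / 955) = -(955 / 99). Reduce: 955 ≡ 64 (mod 99). Now have (64 / 99).
Factor out 2: 64 = 2^6. Since 99 ≡ 3 (mod 8), (2 / 99) = -1, and (2 / 99)^6 = +1. Now have (1 / 99).
(1 / 99) = 1. Collecting the sign factors: 1.

1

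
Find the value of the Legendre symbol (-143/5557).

Reduce the numerator: -143 ≡ 5414 (mod 5557), so (-143/5557) = (5414/5557).
Factor out 2: 5414 = 2·2707. Since 5557 ≡ 5 (mod 8), (2/5557) = -1. Now have -(2707/5557).
5557 ≡ 1 (mod 4), so quadratic reciprocity gives (2707/5557) = (5557/2707). Reduce: 5557 ≡ 143 (mod 2707). Now have -(143/2707).
Both 143 ≡ 3 and 2707 ≡ 3 (mod 4), so reciprocity gives (143/2707) = -(2707/143). Reduce: 2707 ≡ 133 (mod 143). Now have (133/143).
133 ≡ 1 (mod 4), so quadratic reciprocity gives (133/143) = (143/133). Reduce: 143 ≡ 10 (mod 133). Now have (10/133).
Factor out 2: 10 = 2·5. Since 133 ≡ 5 (mod 8), (2/133) = -1. Now have -(5/133).
5 ≡ 1 (mod 4), so quadratic reciprocity gives (5/133) = (133/5). Reduce: 133 ≡ 3 (mod 5). Now have -(3/5).
5 ≡ 1 (mod 4), so quadratic reciprocity gives (3/5) = (5/3). Reduce: 5 ≡ 2 (mod 3). Now have -(2/3).
Factor out 2: 2 = 2. Since 3 ≡ 3 (mod 8), (2/3) = -1. Now have (1/3).
(1/3) = 1. Collecting the sign factors: 1.

1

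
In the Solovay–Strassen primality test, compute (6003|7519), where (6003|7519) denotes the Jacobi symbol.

-1

Both 6003 ≡ 3 and 7519 ≡ 3 (mod 4), so reciprocity gives (6003|7519) = -(7519|6003). Reduce: 7519 ≡ 1516 (mod 6003). Now have -(1516|6003).
Factor out 2: 1516 = 2^2·379. Since 6003 ≡ 3 (mod 8), (2|6003) = -1, and (2|6003)^2 = +1. Now have -(379|6003).
Both 379 ≡ 3 and 6003 ≡ 3 (mod 4), so reciprocity gives (379|6003) = -(6003|379). Reduce: 6003 ≡ 318 (mod 379). Now have (318|379).
Factor out 2: 318 = 2·159. Since 379 ≡ 3 (mod 8), (2|379) = -1. Now have -(159|379).
Both 159 ≡ 3 and 379 ≡ 3 (mod 4), so reciprocity gives (159|379) = -(379|159). Reduce: 379 ≡ 61 (mod 159). Now have (61|159).
61 ≡ 1 (mod 4), so quadratic reciprocity gives (61|159) = (159|61). Reduce: 159 ≡ 37 (mod 61). Now have (37|61).
37 ≡ 1 (mod 4), so quadratic reciprocity gives (37|61) = (61|37). Reduce: 61 ≡ 24 (mod 37). Now have (24|37).
Factor out 2: 24 = 2^3·3. Since 37 ≡ 5 (mod 8), (2|37) = -1, and (2|37)^3 = -1. Now have -(3|37).
37 ≡ 1 (mod 4), so quadratic reciprocity gives (3|37) = (37|3). Reduce: 37 ≡ 1 (mod 3). Now have -(1|3).
(1|3) = 1. Collecting the sign factors: -1.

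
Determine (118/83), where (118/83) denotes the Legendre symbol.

Reduce the numerator: 118 ≡ 35 (mod 83), so (118/83) = (35/83).
Both 35 ≡ 3 and 83 ≡ 3 (mod 4), so reciprocity gives (35/83) = -(83/35). Reduce: 83 ≡ 13 (mod 35). Now have -(13/35).
13 ≡ 1 (mod 4), so quadratic reciprocity gives (13/35) = (35/13). Reduce: 35 ≡ 9 (mod 13). Now have -(9/13).
9 ≡ 1 (mod 4), so quadratic reciprocity gives (9/13) = (13/9). Reduce: 13 ≡ 4 (mod 9). Now have -(4/9).
Factor out 2: 4 = 2^2. Since 9 ≡ 1 (mod 8), (2/9) = +1, and (2/9)^2 = +1. Now have -(1/9).
(1/9) = 1. Collecting the sign factors: -1.

-1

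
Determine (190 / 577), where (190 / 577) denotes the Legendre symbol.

-1

Factor out 2: 190 = 2·95. Since 577 ≡ 1 (mod 8), (2 / 577) = +1. Now have (95 / 577).
577 ≡ 1 (mod 4), so quadratic reciprocity gives (95 / 577) = (577 / 95). Reduce: 577 ≡ 7 (mod 95). Now have (7 / 95).
Both 7 ≡ 3 and 95 ≡ 3 (mod 4), so reciprocity gives (7 / 95) = -(95 / 7). Reduce: 95 ≡ 4 (mod 7). Now have -(4 / 7).
Factor out 2: 4 = 2^2. Since 7 ≡ 7 (mod 8), (2 / 7) = +1, and (2 / 7)^2 = +1. Now have -(1 / 7).
(1 / 7) = 1. Collecting the sign factors: -1.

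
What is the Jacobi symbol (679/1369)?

1369 ≡ 1 (mod 4), so quadratic reciprocity gives (679/1369) = (1369/679). Reduce: 1369 ≡ 11 (mod 679). Now have (11/679).
Both 11 ≡ 3 and 679 ≡ 3 (mod 4), so reciprocity gives (11/679) = -(679/11). Reduce: 679 ≡ 8 (mod 11). Now have -(8/11).
Factor out 2: 8 = 2^3. Since 11 ≡ 3 (mod 8), (2/11) = -1, and (2/11)^3 = -1. Now have (1/11).
(1/11) = 1. Collecting the sign factors: 1.

1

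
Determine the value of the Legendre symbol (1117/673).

1

Reduce the numerator: 1117 ≡ 444 (mod 673), so (1117/673) = (444/673).
Factor out 2: 444 = 2^2·111. Since 673 ≡ 1 (mod 8), (2/673) = +1, and (2/673)^2 = +1. Now have (111/673).
673 ≡ 1 (mod 4), so quadratic reciprocity gives (111/673) = (673/111). Reduce: 673 ≡ 7 (mod 111). Now have (7/111).
Both 7 ≡ 3 and 111 ≡ 3 (mod 4), so reciprocity gives (7/111) = -(111/7). Reduce: 111 ≡ 6 (mod 7). Now have -(6/7).
Factor out 2: 6 = 2·3. Since 7 ≡ 7 (mod 8), (2/7) = +1. Now have -(3/7).
Both 3 ≡ 3 and 7 ≡ 3 (mod 4), so reciprocity gives (3/7) = -(7/3). Reduce: 7 ≡ 1 (mod 3). Now have (1/3).
(1/3) = 1. Collecting the sign factors: 1.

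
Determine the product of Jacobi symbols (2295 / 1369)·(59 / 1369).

1

By multiplicativity, (2295·59 / 1369) = (2295 / 1369)·(59 / 1369).
First factor (2295 / 1369):
(2295 / 1369)
  = (926 / 1369)    [2295 ≡ 926 mod 1369]
  = (463 / 1369)    [1369 ≡ 1 mod 8 ⇒ (2 / 1369) = +1]
  = (1369 / 463)    [QR: 1369 ≡ 1 mod 4, sign kept]
  = (443 / 463)    [1369 ≡ 443 mod 463]
  = -(463 / 443)    [QR: both ≡ 3 mod 4, sign flips]
  = -(20 / 443)    [463 ≡ 20 mod 443]
  = -(5 / 443)    [443 ≡ 3 mod 8 ⇒ (2 / 443)^2 = +1]
  = -(443 / 5)    [QR: 5 ≡ 1 mod 4, sign kept]
  = -(3 / 5)    [443 ≡ 3 mod 5]
  = -(5 / 3)    [QR: 5 ≡ 1 mod 4, sign kept]
  = -(2 / 3)    [5 ≡ 2 mod 3]
  = (1 / 3)    [3 ≡ 3 mod 8 ⇒ (2 / 3) = -1]
  = 1    [(1 / 3) = 1]
Second factor (59 / 1369):
(59 / 1369)
  = (1369 / 59)    [QR: 1369 ≡ 1 mod 4, sign kept]
  = (12 / 59)    [1369 ≡ 12 mod 59]
  = (3 / 59)    [59 ≡ 3 mod 8 ⇒ (2 / 59)^2 = +1]
  = -(59 / 3)    [QR: both ≡ 3 mod 4, sign flips]
  = -(2 / 3)    [59 ≡ 2 mod 3]
  = (1 / 3)    [3 ≡ 3 mod 8 ⇒ (2 / 3) = -1]
  = 1    [(1 / 3) = 1]
Product: (1)·(1) = 1.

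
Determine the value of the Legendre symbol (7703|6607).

-1

Reduce the numerator: 7703 ≡ 1096 (mod 6607), so (7703|6607) = (1096|6607).
Factor out 2: 1096 = 2^3·137. Since 6607 ≡ 7 (mod 8), (2|6607) = +1, and (2|6607)^3 = +1. Now have (137|6607).
137 ≡ 1 (mod 4), so quadratic reciprocity gives (137|6607) = (6607|137). Reduce: 6607 ≡ 31 (mod 137). Now have (31|137).
137 ≡ 1 (mod 4), so quadratic reciprocity gives (31|137) = (137|31). Reduce: 137 ≡ 13 (mod 31). Now have (13|31).
13 ≡ 1 (mod 4), so quadratic reciprocity gives (13|31) = (31|13). Reduce: 31 ≡ 5 (mod 13). Now have (5|13).
5 ≡ 1 (mod 4), so quadratic reciprocity gives (5|13) = (13|5). Reduce: 13 ≡ 3 (mod 5). Now have (3|5).
5 ≡ 1 (mod 4), so quadratic reciprocity gives (3|5) = (5|3). Reduce: 5 ≡ 2 (mod 3). Now have (2|3).
Factor out 2: 2 = 2. Since 3 ≡ 3 (mod 8), (2|3) = -1. Now have -(1|3).
(1|3) = 1. Collecting the sign factors: -1.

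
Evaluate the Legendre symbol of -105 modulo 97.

(-105 / 97)
  = (105 / 97)    [97 ≡ 1 mod 4 ⇒ (-1 / 97) = +1]
  = (8 / 97)    [105 ≡ 8 mod 97]
  = (1 / 97)    [97 ≡ 1 mod 8 ⇒ (2 / 97)^3 = +1]
  = 1    [(1 / 97) = 1]

1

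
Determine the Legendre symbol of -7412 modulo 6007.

Reduce the numerator: -7412 ≡ 4602 (mod 6007), so (-7412 / 6007) = (4602 / 6007).
Factor out 2: 4602 = 2·2301. Since 6007 ≡ 7 (mod 8), (2 / 6007) = +1. Now have (2301 / 6007).
2301 ≡ 1 (mod 4), so quadratic reciprocity gives (2301 / 6007) = (6007 / 2301). Reduce: 6007 ≡ 1405 (mod 2301). Now have (1405 / 2301).
1405 ≡ 1 (mod 4), so quadratic reciprocity gives (1405 / 2301) = (2301 / 1405). Reduce: 2301 ≡ 896 (mod 1405). Now have (896 / 1405).
Factor out 2: 896 = 2^7·7. Since 1405 ≡ 5 (mod 8), (2 / 1405) = -1, and (2 / 1405)^7 = -1. Now have -(7 / 1405).
1405 ≡ 1 (mod 4), so quadratic reciprocity gives (7 / 1405) = (1405 / 7). Reduce: 1405 ≡ 5 (mod 7). Now have -(5 / 7).
5 ≡ 1 (mod 4), so quadratic reciprocity gives (5 / 7) = (7 / 5). Reduce: 7 ≡ 2 (mod 5). Now have -(2 / 5).
Factor out 2: 2 = 2. Since 5 ≡ 5 (mod 8), (2 / 5) = -1. Now have (1 / 5).
(1 / 5) = 1. Collecting the sign factors: 1.

1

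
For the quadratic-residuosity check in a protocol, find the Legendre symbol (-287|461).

Reduce the numerator: -287 ≡ 174 (mod 461), so (-287|461) = (174|461).
Factor out 2: 174 = 2·87. Since 461 ≡ 5 (mod 8), (2|461) = -1. Now have -(87|461).
461 ≡ 1 (mod 4), so quadratic reciprocity gives (87|461) = (461|87). Reduce: 461 ≡ 26 (mod 87). Now have -(26|87).
Factor out 2: 26 = 2·13. Since 87 ≡ 7 (mod 8), (2|87) = +1. Now have -(13|87).
13 ≡ 1 (mod 4), so quadratic reciprocity gives (13|87) = (87|13). Reduce: 87 ≡ 9 (mod 13). Now have -(9|13).
9 ≡ 1 (mod 4), so quadratic reciprocity gives (9|13) = (13|9). Reduce: 13 ≡ 4 (mod 9). Now have -(4|9).
Factor out 2: 4 = 2^2. Since 9 ≡ 1 (mod 8), (2|9) = +1, and (2|9)^2 = +1. Now have -(1|9).
(1|9) = 1. Collecting the sign factors: -1.

-1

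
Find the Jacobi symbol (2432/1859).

(2432/1859)
  = (573/1859)    [2432 ≡ 573 mod 1859]
  = (1859/573)    [QR: 573 ≡ 1 mod 4, sign kept]
  = (140/573)    [1859 ≡ 140 mod 573]
  = (35/573)    [573 ≡ 5 mod 8 ⇒ (2/573)^2 = +1]
  = (573/35)    [QR: 573 ≡ 1 mod 4, sign kept]
  = (13/35)    [573 ≡ 13 mod 35]
  = (35/13)    [QR: 13 ≡ 1 mod 4, sign kept]
  = (9/13)    [35 ≡ 9 mod 13]
  = (13/9)    [QR: 9 ≡ 1 mod 4, sign kept]
  = (4/9)    [13 ≡ 4 mod 9]
  = (1/9)    [9 ≡ 1 mod 8 ⇒ (2/9)^2 = +1]
  = 1    [(1/9) = 1]

1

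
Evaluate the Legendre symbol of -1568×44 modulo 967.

-1

By multiplicativity, (-1568·44/967) = (-1568/967)·(44/967).
First factor (-1568/967):
Pull out -1: (-1568/967) = (-1/967)·(1568/967). Since 967 ≡ 3 (mod 4), (-1/967) = -1. Now have -(1568/967).
Reduce the numerator: 1568 ≡ 601 (mod 967), so (1568/967) = (601/967).
601 ≡ 1 (mod 4), so quadratic reciprocity gives (601/967) = (967/601). Reduce: 967 ≡ 366 (mod 601). Now have -(366/601).
Factor out 2: 366 = 2·183. Since 601 ≡ 1 (mod 8), (2/601) = +1. Now have -(183/601).
601 ≡ 1 (mod 4), so quadratic reciprocity gives (183/601) = (601/183). Reduce: 601 ≡ 52 (mod 183). Now have -(52/183).
Factor out 2: 52 = 2^2·13. Since 183 ≡ 7 (mod 8), (2/183) = +1, and (2/183)^2 = +1. Now have -(13/183).
13 ≡ 1 (mod 4), so quadratic reciprocity gives (13/183) = (183/13). Reduce: 183 ≡ 1 (mod 13). Now have -(1/13).
(1/13) = 1. Collecting the sign factors: -1.
Second factor (44/967):
Factor out 2: 44 = 2^2·11. Since 967 ≡ 7 (mod 8), (2/967) = +1, and (2/967)^2 = +1. Now have (11/967).
Both 11 ≡ 3 and 967 ≡ 3 (mod 4), so reciprocity gives (11/967) = -(967/11). Reduce: 967 ≡ 10 (mod 11). Now have -(10/11).
Factor out 2: 10 = 2·5. Since 11 ≡ 3 (mod 8), (2/11) = -1. Now have (5/11).
5 ≡ 1 (mod 4), so quadratic reciprocity gives (5/11) = (11/5). Reduce: 11 ≡ 1 (mod 5). Now have (1/5).
(1/5) = 1. Collecting the sign factors: 1.
Product: (-1)·(1) = -1.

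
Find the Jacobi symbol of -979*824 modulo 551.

-1

By multiplicativity, (-979·824/551) = (-979/551)·(824/551).
First factor (-979/551):
(-979/551)
  = (123/551)    [-979 ≡ 123 mod 551]
  = -(551/123)    [QR: both ≡ 3 mod 4, sign flips]
  = -(59/123)    [551 ≡ 59 mod 123]
  = (123/59)    [QR: both ≡ 3 mod 4, sign flips]
  = (5/59)    [123 ≡ 5 mod 59]
  = (59/5)    [QR: 5 ≡ 1 mod 4, sign kept]
  = (4/5)    [59 ≡ 4 mod 5]
  = (1/5)    [5 ≡ 5 mod 8 ⇒ (2/5)^2 = +1]
  = 1    [(1/5) = 1]
Second factor (824/551):
(824/551)
  = (273/551)    [824 ≡ 273 mod 551]
  = (551/273)    [QR: 273 ≡ 1 mod 4, sign kept]
  = (5/273)    [551 ≡ 5 mod 273]
  = (273/5)    [QR: 5 ≡ 1 mod 4, sign kept]
  = (3/5)    [273 ≡ 3 mod 5]
  = (5/3)    [QR: 5 ≡ 1 mod 4, sign kept]
  = (2/3)    [5 ≡ 2 mod 3]
  = -(1/3)    [3 ≡ 3 mod 8 ⇒ (2/3) = -1]
  = -1    [(1/3) = 1]
Product: (1)·(-1) = -1.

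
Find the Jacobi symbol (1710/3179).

1

Factor out 2: 1710 = 2·855. Since 3179 ≡ 3 (mod 8), (2/3179) = -1. Now have -(855/3179).
Both 855 ≡ 3 and 3179 ≡ 3 (mod 4), so reciprocity gives (855/3179) = -(3179/855). Reduce: 3179 ≡ 614 (mod 855). Now have (614/855).
Factor out 2: 614 = 2·307. Since 855 ≡ 7 (mod 8), (2/855) = +1. Now have (307/855).
Both 307 ≡ 3 and 855 ≡ 3 (mod 4), so reciprocity gives (307/855) = -(855/307). Reduce: 855 ≡ 241 (mod 307). Now have -(241/307).
241 ≡ 1 (mod 4), so quadratic reciprocity gives (241/307) = (307/241). Reduce: 307 ≡ 66 (mod 241). Now have -(66/241).
Factor out 2: 66 = 2·33. Since 241 ≡ 1 (mod 8), (2/241) = +1. Now have -(33/241).
33 ≡ 1 (mod 4), so quadratic reciprocity gives (33/241) = (241/33). Reduce: 241 ≡ 10 (mod 33). Now have -(10/33).
Factor out 2: 10 = 2·5. Since 33 ≡ 1 (mod 8), (2/33) = +1. Now have -(5/33).
5 ≡ 1 (mod 4), so quadratic reciprocity gives (5/33) = (33/5). Reduce: 33 ≡ 3 (mod 5). Now have -(3/5).
5 ≡ 1 (mod 4), so quadratic reciprocity gives (3/5) = (5/3). Reduce: 5 ≡ 2 (mod 3). Now have -(2/3).
Factor out 2: 2 = 2. Since 3 ≡ 3 (mod 8), (2/3) = -1. Now have (1/3).
(1/3) = 1. Collecting the sign factors: 1.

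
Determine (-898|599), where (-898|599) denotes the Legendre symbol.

1

(-898|599)
  = (300|599)    [-898 ≡ 300 mod 599]
  = (75|599)    [599 ≡ 7 mod 8 ⇒ (2|599)^2 = +1]
  = -(599|75)    [QR: both ≡ 3 mod 4, sign flips]
  = -(74|75)    [599 ≡ 74 mod 75]
  = (37|75)    [75 ≡ 3 mod 8 ⇒ (2|75) = -1]
  = (75|37)    [QR: 37 ≡ 1 mod 4, sign kept]
  = (1|37)    [75 ≡ 1 mod 37]
  = 1    [(1|37) = 1]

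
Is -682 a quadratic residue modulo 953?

yes

(-682|953)
  = (682|953)    [953 ≡ 1 mod 4 ⇒ (-1|953) = +1]
  = (341|953)    [953 ≡ 1 mod 8 ⇒ (2|953) = +1]
  = (953|341)    [QR: 341 ≡ 1 mod 4, sign kept]
  = (271|341)    [953 ≡ 271 mod 341]
  = (341|271)    [QR: 341 ≡ 1 mod 4, sign kept]
  = (70|271)    [341 ≡ 70 mod 271]
  = (35|271)    [271 ≡ 7 mod 8 ⇒ (2|271) = +1]
  = -(271|35)    [QR: both ≡ 3 mod 4, sign flips]
  = -(26|35)    [271 ≡ 26 mod 35]
  = (13|35)    [35 ≡ 3 mod 8 ⇒ (2|35) = -1]
  = (35|13)    [QR: 13 ≡ 1 mod 4, sign kept]
  = (9|13)    [35 ≡ 9 mod 13]
  = (13|9)    [QR: 9 ≡ 1 mod 4, sign kept]
  = (4|9)    [13 ≡ 4 mod 9]
  = (1|9)    [9 ≡ 1 mod 8 ⇒ (2|9)^2 = +1]
  = 1    [(1|9) = 1]
(-682|953) = 1, and 953 is prime, so -682 is a quadratic residue mod 953.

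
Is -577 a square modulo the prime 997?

yes

Pull out -1: (-577/997) = (-1/997)·(577/997). Since 997 ≡ 1 (mod 4), (-1/997) = +1. Now have (577/997).
577 ≡ 1 (mod 4), so quadratic reciprocity gives (577/997) = (997/577). Reduce: 997 ≡ 420 (mod 577). Now have (420/577).
Factor out 2: 420 = 2^2·105. Since 577 ≡ 1 (mod 8), (2/577) = +1, and (2/577)^2 = +1. Now have (105/577).
105 ≡ 1 (mod 4), so quadratic reciprocity gives (105/577) = (577/105). Reduce: 577 ≡ 52 (mod 105). Now have (52/105).
Factor out 2: 52 = 2^2·13. Since 105 ≡ 1 (mod 8), (2/105) = +1, and (2/105)^2 = +1. Now have (13/105).
13 ≡ 1 (mod 4), so quadratic reciprocity gives (13/105) = (105/13). Reduce: 105 ≡ 1 (mod 13). Now have (1/13).
(1/13) = 1. Collecting the sign factors: 1.
(-577/997) = 1, and 997 is prime, so -577 is a quadratic residue mod 997.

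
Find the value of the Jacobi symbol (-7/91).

Pull out -1: (-7/91) = (-1/91)·(7/91). Since 91 ≡ 3 (mod 4), (-1/91) = -1. Now have -(7/91).
Both 7 ≡ 3 and 91 ≡ 3 (mod 4), so reciprocity gives (7/91) = -(91/7). Reduce: 91 ≡ 0 (mod 7). Now have (0/7).
The numerator is now 0 with denominator 7 > 1: the symbol is 0.

0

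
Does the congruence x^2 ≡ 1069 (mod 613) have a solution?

(1069/613)
  = (456/613)    [1069 ≡ 456 mod 613]
  = -(57/613)    [613 ≡ 5 mod 8 ⇒ (2/613)^3 = -1]
  = -(613/57)    [QR: 57 ≡ 1 mod 4, sign kept]
  = -(43/57)    [613 ≡ 43 mod 57]
  = -(57/43)    [QR: 57 ≡ 1 mod 4, sign kept]
  = -(14/43)    [57 ≡ 14 mod 43]
  = (7/43)    [43 ≡ 3 mod 8 ⇒ (2/43) = -1]
  = -(43/7)    [QR: both ≡ 3 mod 4, sign flips]
  = -(1/7)    [43 ≡ 1 mod 7]
  = -1    [(1/7) = 1]
(1069/613) = -1, and 613 is prime, so 1069 is not a quadratic residue mod 613.

no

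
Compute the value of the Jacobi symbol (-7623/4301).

0

(-7623/4301)
  = (979/4301)    [-7623 ≡ 979 mod 4301]
  = (4301/979)    [QR: 4301 ≡ 1 mod 4, sign kept]
  = (385/979)    [4301 ≡ 385 mod 979]
  = (979/385)    [QR: 385 ≡ 1 mod 4, sign kept]
  = (209/385)    [979 ≡ 209 mod 385]
  = (385/209)    [QR: 209 ≡ 1 mod 4, sign kept]
  = (176/209)    [385 ≡ 176 mod 209]
  = (11/209)    [209 ≡ 1 mod 8 ⇒ (2/209)^4 = +1]
  = (209/11)    [QR: 209 ≡ 1 mod 4, sign kept]
  = (0/11)    [209 ≡ 0 mod 11]
  = 0    [numerator 0, gcd > 1]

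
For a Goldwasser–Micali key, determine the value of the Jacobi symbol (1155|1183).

0

Both 1155 ≡ 3 and 1183 ≡ 3 (mod 4), so reciprocity gives (1155|1183) = -(1183|1155). Reduce: 1183 ≡ 28 (mod 1155). Now have -(28|1155).
Factor out 2: 28 = 2^2·7. Since 1155 ≡ 3 (mod 8), (2|1155) = -1, and (2|1155)^2 = +1. Now have -(7|1155).
Both 7 ≡ 3 and 1155 ≡ 3 (mod 4), so reciprocity gives (7|1155) = -(1155|7). Reduce: 1155 ≡ 0 (mod 7). Now have (0|7).
The numerator is now 0 with denominator 7 > 1: the symbol is 0.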